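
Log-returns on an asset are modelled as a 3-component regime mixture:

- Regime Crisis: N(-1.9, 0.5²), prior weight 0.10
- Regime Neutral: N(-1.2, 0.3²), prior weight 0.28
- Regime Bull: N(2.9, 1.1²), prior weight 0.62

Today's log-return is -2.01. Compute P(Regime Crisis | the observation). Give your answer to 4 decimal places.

The responsibility of component k is P(Z=k) f_k(x) divided by Σ_j P(Z=j) f_j(x).
Normal densities:
  L_Crisis = (1/(0.5·√(2π)))·exp(−(-2.01−-1.9)²/(2·0.5²)) = 0.797885·exp(-0.02420) = 0.778808
  L_Neutral = (1/(0.3·√(2π)))·exp(−(-2.01−-1.2)²/(2·0.3²)) = 1.329808·exp(-3.64500) = 0.0347364
  L_Bull = (1/(1.1·√(2π)))·exp(−(-2.01−2.9)²/(2·1.1²)) = 0.362675·exp(-9.96202) = 1.71027e-05
Multiply by the mixture weights:
  P(Z=Crisis)·L_Crisis = 0.10 × 0.778808 = 0.0778808
  P(Z=Neutral)·L_Neutral = 0.28 × 0.0347364 = 0.00972621
  P(Z=Bull)·L_Bull = 0.62 × 1.71027e-05 = 1.06037e-05
Normaliser: 0.0778808 + 0.00972621 + 1.06037e-05 = 0.0876176
So the posterior for Regime Crisis is 0.0778808 / 0.0876176 ≈ 0.8889.

0.8889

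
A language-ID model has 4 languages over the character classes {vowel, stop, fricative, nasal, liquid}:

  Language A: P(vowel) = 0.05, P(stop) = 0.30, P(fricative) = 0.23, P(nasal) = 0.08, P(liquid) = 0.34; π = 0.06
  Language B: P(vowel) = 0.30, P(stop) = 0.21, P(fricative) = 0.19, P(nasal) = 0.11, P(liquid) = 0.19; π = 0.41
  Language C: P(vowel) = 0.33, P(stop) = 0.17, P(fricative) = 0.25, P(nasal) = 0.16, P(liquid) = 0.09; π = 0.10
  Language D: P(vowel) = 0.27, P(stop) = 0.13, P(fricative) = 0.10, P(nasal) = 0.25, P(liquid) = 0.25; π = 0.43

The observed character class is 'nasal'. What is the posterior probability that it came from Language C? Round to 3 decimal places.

0.092

Posterior ∝ prior × likelihood, so P(k | x) ∝ P(Z=k) f_k(x); normalise over all components.
Component likelihoods at x = 'nasal':
  p_A = P(nasal | comp) = 0.08
  p_B = P(nasal | comp) = 0.11
  p_C = P(nasal | comp) = 0.16
  p_D = P(nasal | comp) = 0.25
Unnormalised posteriors:
  P(Z=A)·p_A = 0.06 × 0.08 = 0.0048
  P(Z=B)·p_B = 0.41 × 0.11 = 0.0451
  P(Z=C)·p_C = 0.10 × 0.16 = 0.016
  P(Z=D)·p_D = 0.43 × 0.25 = 0.1075
Evidence: 0.0048 + 0.0451 + 0.016 + 0.1075 = 0.1734
P(Language C | the observation) ≈ 0.092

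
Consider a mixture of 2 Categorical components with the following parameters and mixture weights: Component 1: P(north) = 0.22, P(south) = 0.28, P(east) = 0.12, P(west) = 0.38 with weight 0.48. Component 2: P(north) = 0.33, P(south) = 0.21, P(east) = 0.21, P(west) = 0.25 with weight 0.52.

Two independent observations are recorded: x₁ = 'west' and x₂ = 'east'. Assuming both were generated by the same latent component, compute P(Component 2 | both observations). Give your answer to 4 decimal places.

The responsibility of component k is π_k f_k(x) divided by Σ_j π_j f_j(x).
Since both observations come from the same component, the likelihood for component k is f_k(x₁)·f_k(x₂).
  p_1 = [P(west | comp) = 0.38] × [0.12] = 0.0456
  p_2 = [P(west | comp) = 0.25] × [0.21] = 0.0525
Multiply by the mixture weights:
  π_1·p_1 = 0.48 × 0.0456 = 0.021888
  π_2·p_2 = 0.52 × 0.0525 = 0.0273
Normaliser: 0.021888 + 0.0273 = 0.049188
Responsibility of Component 2: 0.0273 / 0.049188 ≈ 0.5550

0.5550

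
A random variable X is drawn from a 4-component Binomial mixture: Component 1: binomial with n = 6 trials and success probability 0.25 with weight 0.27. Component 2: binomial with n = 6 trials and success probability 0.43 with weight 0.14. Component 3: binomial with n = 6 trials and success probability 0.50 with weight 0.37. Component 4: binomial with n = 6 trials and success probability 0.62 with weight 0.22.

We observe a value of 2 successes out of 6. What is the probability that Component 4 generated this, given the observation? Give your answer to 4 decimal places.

0.1129

P(component k | x) = π_k·f_k(x) / marginal(x), where marginal(x) = Σ_j π_j·f_j(x).
Component likelihoods at x = 2 successes out of 6:
  p_1 = 0.296631
  p_2 = 0.292771
  p_3 = 0.234375
  p_4 = 0.120229
Prior × likelihood for each component:
  π_1·p_1 = 0.27 × 0.296631 = 0.0800903
  π_2·p_2 = 0.14 × 0.292771 = 0.0409879
  π_3·p_3 = 0.37 × 0.234375 = 0.0867187
  π_4·p_4 = 0.22 × 0.120229 = 0.0264504
Normaliser: 0.0800903 + 0.0409879 + 0.0867187 + 0.0264504 = 0.234247
P(Component 4 | x) ≈ 0.1129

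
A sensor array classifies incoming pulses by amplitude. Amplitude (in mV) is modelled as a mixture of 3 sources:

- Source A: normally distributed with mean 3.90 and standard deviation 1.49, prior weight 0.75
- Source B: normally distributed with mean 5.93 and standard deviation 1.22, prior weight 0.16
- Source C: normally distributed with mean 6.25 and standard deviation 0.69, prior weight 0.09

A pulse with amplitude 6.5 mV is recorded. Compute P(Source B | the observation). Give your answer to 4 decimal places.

0.3364

Posterior ∝ prior × likelihood, so P(k | x) ∝ π_k f_k(x); normalise over all components.
Normal densities:
  p_A = 0.0584158
  p_B = 0.29319
  p_C = 0.541446
Unnormalised posteriors:
  π_A·p_A = 0.75 × 0.0584158 = 0.0438119
  π_B·p_B = 0.16 × 0.29319 = 0.0469104
  π_C·p_C = 0.09 × 0.541446 = 0.0487301
Sum: 0.0438119 + 0.0469104 + 0.0487301 = 0.139452
P(Source B | 6.5 mV) ≈ 0.3364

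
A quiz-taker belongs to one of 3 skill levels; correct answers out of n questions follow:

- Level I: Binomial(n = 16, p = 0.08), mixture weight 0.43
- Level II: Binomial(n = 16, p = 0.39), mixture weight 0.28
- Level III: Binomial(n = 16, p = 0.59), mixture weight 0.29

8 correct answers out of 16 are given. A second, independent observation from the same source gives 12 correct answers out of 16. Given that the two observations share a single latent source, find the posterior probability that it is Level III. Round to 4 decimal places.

Posterior ∝ prior × likelihood, so P(k | x) ∝ π_k f_k(x); normalise over all components.
Since both observations come from the same component, the likelihood for component k is f_k(x₁)·f_k(x₂).
  p_I = [1.10816e-05] × [8.95989e-11] = 9.92896e-16
  p_II = [0.132049] × [0.00312008] = 0.000412003
  p_III = [0.150892] × [0.0915021] = 0.0138069
Prior × likelihood for each component:
  π_I·p_I = 0.43 × 9.92896e-16 = 4.26945e-16
  π_II·p_II = 0.28 × 0.000412003 = 0.000115361
  π_III·p_III = 0.29 × 0.0138069 = 0.004004
Normaliser: 4.26945e-16 + 0.000115361 + 0.004004 = 0.00411936
Responsibility of Level III: 0.004004 / 0.00411936 ≈ 0.9720

0.9720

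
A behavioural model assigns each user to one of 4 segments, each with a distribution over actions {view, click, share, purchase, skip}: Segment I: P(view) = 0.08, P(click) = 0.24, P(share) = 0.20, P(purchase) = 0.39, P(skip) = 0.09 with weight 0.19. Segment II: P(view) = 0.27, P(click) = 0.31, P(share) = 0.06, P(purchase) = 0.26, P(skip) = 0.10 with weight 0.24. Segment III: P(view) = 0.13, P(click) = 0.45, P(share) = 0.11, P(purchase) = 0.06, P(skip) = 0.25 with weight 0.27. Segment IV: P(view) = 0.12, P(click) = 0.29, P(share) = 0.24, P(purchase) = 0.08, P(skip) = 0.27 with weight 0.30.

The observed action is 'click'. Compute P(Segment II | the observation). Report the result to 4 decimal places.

0.2265

The responsibility of component k is π_k f_k(x) divided by Σ_j π_j f_j(x).
Evaluate each component's likelihood at the observed value:
  p_I = P(click | comp) = 0.24
  p_II = P(click | comp) = 0.31
  p_III = P(click | comp) = 0.45
  p_IV = P(click | comp) = 0.29
Weight by the priors:
  π_I·p_I = 0.19 × 0.24 = 0.0456
  π_II·p_II = 0.24 × 0.31 = 0.0744
  π_III·p_III = 0.27 × 0.45 = 0.1215
  π_IV·p_IV = 0.30 × 0.29 = 0.087
Evidence: 0.0456 + 0.0744 + 0.1215 + 0.087 = 0.3285
Responsibility of Segment II: 0.0744 / 0.3285 ≈ 0.2265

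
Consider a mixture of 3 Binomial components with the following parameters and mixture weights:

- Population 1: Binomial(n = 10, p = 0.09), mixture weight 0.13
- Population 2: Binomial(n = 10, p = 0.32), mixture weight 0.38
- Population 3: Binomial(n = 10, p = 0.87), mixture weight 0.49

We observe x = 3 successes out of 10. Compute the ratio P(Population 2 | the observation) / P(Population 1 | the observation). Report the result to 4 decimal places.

17.0937

Posterior odds = (w_i f_i(x)) / (w_j f_j(x)); the normalising sum cancels.
Binomial probabilities:
  p_1 = 0.0452063
  p_2 = 0.264359
  p_3 = 4.95841e-05
Odds = (0.38/0.13) × (0.264359/0.0452063) = 2.92308 × 5.84783 ≈ 17.0937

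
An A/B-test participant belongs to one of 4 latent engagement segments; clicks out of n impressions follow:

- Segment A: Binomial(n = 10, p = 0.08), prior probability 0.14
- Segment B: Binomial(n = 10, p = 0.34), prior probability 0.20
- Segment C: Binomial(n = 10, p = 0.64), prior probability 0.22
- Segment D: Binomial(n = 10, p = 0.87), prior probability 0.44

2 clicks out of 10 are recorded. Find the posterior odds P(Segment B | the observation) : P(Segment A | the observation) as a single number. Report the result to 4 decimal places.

Posterior odds = (π_i f_i(x)) / (π_j f_j(x)); the normalising sum cancels.
Evaluate each component's likelihood at the observed value:
  p_A = 0.147807
  p_B = 0.187293
  p_C = 0.00519987
  p_D = 2.77842e-06
Odds = (0.20/0.14) × (0.187293/0.147807) = 1.42857 × 1.26715 ≈ 1.8102

1.8102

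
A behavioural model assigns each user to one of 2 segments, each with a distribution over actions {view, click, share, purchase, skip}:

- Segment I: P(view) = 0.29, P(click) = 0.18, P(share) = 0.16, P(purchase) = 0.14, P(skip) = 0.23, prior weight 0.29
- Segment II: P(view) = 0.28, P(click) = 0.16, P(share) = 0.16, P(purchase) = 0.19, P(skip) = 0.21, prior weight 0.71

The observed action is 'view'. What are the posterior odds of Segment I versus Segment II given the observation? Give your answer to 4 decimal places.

Only the two components matter; the odds are (π_i f_i(x)) / (π_j f_j(x)).
Evaluate each component's likelihood at the observed value:
  p_I = 0.29
  p_II = 0.28
0.0841 / 0.1988 ≈ 0.4230

0.4230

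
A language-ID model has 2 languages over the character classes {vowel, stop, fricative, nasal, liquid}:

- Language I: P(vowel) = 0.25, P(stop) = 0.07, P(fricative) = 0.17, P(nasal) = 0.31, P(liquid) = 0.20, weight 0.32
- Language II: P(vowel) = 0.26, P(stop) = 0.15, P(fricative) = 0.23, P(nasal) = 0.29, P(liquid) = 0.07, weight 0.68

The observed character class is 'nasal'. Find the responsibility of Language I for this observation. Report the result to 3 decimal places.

0.335

P(component k | x) = P(Z=k)·f_k(x) / marginal(x), where marginal(x) = Σ_j P(Z=j)·f_j(x).
Categorical probabilities:
  L_I = P(nasal | comp) = 0.31
  L_II = P(nasal | comp) = 0.29
Prior × likelihood for each component:
  P(Z=I)·L_I = 0.32 × 0.31 = 0.0992
  P(Z=II)·L_II = 0.68 × 0.29 = 0.1972
Denominator: 0.0992 + 0.1972 = 0.2964
Responsibility of Language I: 0.0992 / 0.2964 ≈ 0.335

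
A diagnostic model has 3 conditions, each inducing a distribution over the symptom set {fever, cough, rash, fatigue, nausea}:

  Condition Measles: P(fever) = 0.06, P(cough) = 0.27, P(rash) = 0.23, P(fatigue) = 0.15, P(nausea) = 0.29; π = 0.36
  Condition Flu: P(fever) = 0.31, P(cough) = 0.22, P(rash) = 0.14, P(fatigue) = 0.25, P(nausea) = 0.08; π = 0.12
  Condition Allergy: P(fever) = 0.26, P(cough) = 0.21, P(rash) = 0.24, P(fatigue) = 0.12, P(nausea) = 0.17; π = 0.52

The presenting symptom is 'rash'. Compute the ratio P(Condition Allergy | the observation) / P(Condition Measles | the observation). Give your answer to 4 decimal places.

1.5072

Posterior odds = (P(Z=i) f_i(x)) / (P(Z=j) f_j(x)); the normalising sum cancels.
Evaluate each component's likelihood at the observed value:
  f_Measles = 0.23
  f_Flu = 0.14
  f_Allergy = 0.24
0.1248 / 0.0828 ≈ 1.5072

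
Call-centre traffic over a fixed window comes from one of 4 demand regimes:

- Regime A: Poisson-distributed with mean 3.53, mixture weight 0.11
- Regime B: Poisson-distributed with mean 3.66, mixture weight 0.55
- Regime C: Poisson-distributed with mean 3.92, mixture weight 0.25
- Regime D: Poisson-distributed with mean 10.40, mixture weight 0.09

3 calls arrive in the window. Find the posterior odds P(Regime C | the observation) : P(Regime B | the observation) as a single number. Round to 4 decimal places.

Posterior odds = (π_i f_i(x)) / (π_j f_j(x)); the normalising sum cancels.
Evaluate each component's likelihood at the observed value:
  p_A = e^(−3.53)·3.53^3/3! = 0.214839
  p_B = e^(−3.66)·3.66^3/3! = 0.210268
  p_C = e^(−3.92)·3.92^3/3! = 0.199192
  p_D = e^(−10.40)·10.40^3/3! = 0.0057054
Odds = (0.25/0.55) × (0.199192/0.210268) = 0.454545 × 0.947324 ≈ 0.4306

0.4306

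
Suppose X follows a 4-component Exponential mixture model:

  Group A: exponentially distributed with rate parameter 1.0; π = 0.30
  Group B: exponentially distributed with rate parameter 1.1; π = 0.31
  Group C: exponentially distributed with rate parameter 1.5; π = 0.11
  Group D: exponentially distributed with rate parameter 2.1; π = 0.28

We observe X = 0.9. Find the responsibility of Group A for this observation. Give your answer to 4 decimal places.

0.3207

By Bayes' theorem, P(k | x) = w_k f_k(x) / Σ_j w_j f_j(x).
Component likelihoods at x = 0.9:
  L_A = 0.40657
  L_B = 0.408734
  L_C = 0.38886
  L_D = 0.317251
Unnormalised posteriors:
  w_A·L_A = 0.30 × 0.40657 = 0.121971
  w_B·L_B = 0.31 × 0.408734 = 0.126708
  w_C·L_C = 0.11 × 0.38886 = 0.0427746
  w_D·L_D = 0.28 × 0.317251 = 0.0888302
Marginal: 0.121971 + 0.126708 + 0.0427746 + 0.0888302 = 0.380283
So the posterior for Group A is 0.121971 / 0.380283 ≈ 0.3207.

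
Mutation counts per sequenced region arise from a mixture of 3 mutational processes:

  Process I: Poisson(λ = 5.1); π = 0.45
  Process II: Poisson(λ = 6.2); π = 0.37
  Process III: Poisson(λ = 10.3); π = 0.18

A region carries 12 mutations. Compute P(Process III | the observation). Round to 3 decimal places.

Apply Bayes' rule: the posterior for each component is proportional to its prior times its likelihood at x.
Component likelihoods at x = 12 mutations:
  L_I = 0.00394097
  L_II = 0.013669
  L_III = 0.10011
Weight by the priors:
  π_I·L_I = 0.45 × 0.00394097 = 0.00177344
  π_II·L_II = 0.37 × 0.013669 = 0.00505754
  π_III·L_III = 0.18 × 0.10011 = 0.0180198
Evidence: 0.00177344 + 0.00505754 + 0.0180198 = 0.0248507
So the posterior for Process III is 0.0180198 / 0.0248507 ≈ 0.725.

0.725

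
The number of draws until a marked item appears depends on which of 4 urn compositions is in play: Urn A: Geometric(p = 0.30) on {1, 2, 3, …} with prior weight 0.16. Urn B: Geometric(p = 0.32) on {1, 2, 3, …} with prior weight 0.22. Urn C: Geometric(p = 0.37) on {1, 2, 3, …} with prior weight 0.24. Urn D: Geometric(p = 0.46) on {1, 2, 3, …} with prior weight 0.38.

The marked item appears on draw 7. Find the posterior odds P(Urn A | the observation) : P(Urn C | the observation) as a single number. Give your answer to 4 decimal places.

Only the two components matter; the odds are (π_i f_i(x)) / (π_j f_j(x)).
Evaluate each component's likelihood at the observed value:
  f_A = 0.30·(1−0.30)^6 = 0.30·0.117649 = 0.0352947
  f_B = 0.32·(1−0.32)^6 = 0.32·0.0988675 = 0.0316376
  f_C = 0.37·(1−0.37)^6 = 0.37·0.0625235 = 0.0231337
  f_D = 0.46·(1−0.46)^6 = 0.46·0.0247949 = 0.0114057
Posterior odds = (π_A·f_A) / (π_C·f_C) = (0.16·0.0352947) / (0.24·0.0231337) = 0.00564715 / 0.00555209 ≈ 1.0171

1.0171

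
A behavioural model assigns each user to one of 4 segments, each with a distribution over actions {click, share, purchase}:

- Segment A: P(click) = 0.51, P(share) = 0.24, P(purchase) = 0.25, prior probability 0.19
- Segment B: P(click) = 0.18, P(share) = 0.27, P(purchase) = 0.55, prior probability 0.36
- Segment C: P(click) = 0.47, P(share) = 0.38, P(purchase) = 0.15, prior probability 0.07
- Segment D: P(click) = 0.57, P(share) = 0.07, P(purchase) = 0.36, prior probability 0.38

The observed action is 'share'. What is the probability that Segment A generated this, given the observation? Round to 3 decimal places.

0.233

Posterior ∝ prior × likelihood, so P(k | x) ∝ w_k f_k(x); normalise over all components.
Component likelihoods at x = 'share':
  L_A = 0.24
  L_B = 0.27
  L_C = 0.38
  L_D = 0.07
Unnormalised posteriors:
  w_A·L_A = 0.19 × 0.24 = 0.0456
  w_B·L_B = 0.36 × 0.27 = 0.0972
  w_C·L_C = 0.07 × 0.38 = 0.0266
  w_D·L_D = 0.38 × 0.07 = 0.0266
Evidence: 0.0456 + 0.0972 + 0.0266 + 0.0266 = 0.196
P(Segment A | data) ≈ 0.233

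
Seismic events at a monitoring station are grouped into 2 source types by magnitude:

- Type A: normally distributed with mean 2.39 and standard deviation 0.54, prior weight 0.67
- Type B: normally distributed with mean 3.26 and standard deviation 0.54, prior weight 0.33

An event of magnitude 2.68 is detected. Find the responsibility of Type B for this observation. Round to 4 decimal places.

The responsibility of component k is π_k f_k(x) divided by Σ_j π_j f_j(x).
Normal densities:
  p_A = 0.639572
  p_B = 0.414961
Weight by the priors:
  π_A·p_A = 0.67 × 0.639572 = 0.428513
  π_B·p_B = 0.33 × 0.414961 = 0.136937
Denominator: 0.428513 + 0.136937 = 0.56545
P(Type B | data) = 0.136937 / 0.56545 ≈ 0.2422

0.2422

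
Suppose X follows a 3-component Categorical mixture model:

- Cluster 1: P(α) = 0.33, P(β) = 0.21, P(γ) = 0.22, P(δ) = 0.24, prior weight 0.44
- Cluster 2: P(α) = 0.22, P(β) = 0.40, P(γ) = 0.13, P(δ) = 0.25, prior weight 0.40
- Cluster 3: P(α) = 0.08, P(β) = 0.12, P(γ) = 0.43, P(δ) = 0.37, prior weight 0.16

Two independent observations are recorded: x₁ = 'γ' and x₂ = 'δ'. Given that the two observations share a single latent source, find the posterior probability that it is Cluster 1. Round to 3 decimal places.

0.377

P(component k | x) = π_k·f_k(x) / marginal(x), where marginal(x) = Σ_j π_j·f_j(x).
Since both observations come from the same component, the likelihood for component k is f_k(x₁)·f_k(x₂).
  p_1 = [P(γ | comp) = 0.22] × [0.24] = 0.0528
  p_2 = [P(γ | comp) = 0.13] × [0.25] = 0.0325
  p_3 = [P(γ | comp) = 0.43] × [0.37] = 0.1591
Multiply by the mixture weights:
  π_1·p_1 = 0.44 × 0.0528 = 0.023232
  π_2·p_2 = 0.40 × 0.0325 = 0.013
  π_3·p_3 = 0.16 × 0.1591 = 0.025456
Marginal: 0.023232 + 0.013 + 0.025456 = 0.061688
So the posterior for Cluster 1 is 0.023232 / 0.061688 ≈ 0.377.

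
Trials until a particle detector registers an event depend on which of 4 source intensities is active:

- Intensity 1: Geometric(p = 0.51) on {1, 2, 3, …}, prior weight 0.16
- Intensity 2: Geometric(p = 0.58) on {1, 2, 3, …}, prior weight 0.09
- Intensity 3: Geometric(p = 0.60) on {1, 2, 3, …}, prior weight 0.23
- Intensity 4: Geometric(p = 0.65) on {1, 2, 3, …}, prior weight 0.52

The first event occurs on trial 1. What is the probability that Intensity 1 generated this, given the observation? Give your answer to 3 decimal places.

0.134

Apply Bayes' rule: the posterior for each component is proportional to its prior times its likelihood at x.
Geometric probabilities:
  f_1 = 0.51·(1−0.51)^0 = 0.51·1 = 0.51
  f_2 = 0.58·(1−0.58)^0 = 0.58·1 = 0.58
  f_3 = 0.60·(1−0.60)^0 = 0.60·1 = 0.6
  f_4 = 0.65·(1−0.65)^0 = 0.65·1 = 0.65
Weight by the priors:
  π_1·f_1 = 0.16 × 0.51 = 0.0816
  π_2·f_2 = 0.09 × 0.58 = 0.0522
  π_3·f_3 = 0.23 × 0.6 = 0.138
  π_4·f_4 = 0.52 × 0.65 = 0.338
Normaliser: 0.0816 + 0.0522 + 0.138 + 0.338 = 0.6098
Responsibility of Intensity 1: 0.0816 / 0.6098 ≈ 0.134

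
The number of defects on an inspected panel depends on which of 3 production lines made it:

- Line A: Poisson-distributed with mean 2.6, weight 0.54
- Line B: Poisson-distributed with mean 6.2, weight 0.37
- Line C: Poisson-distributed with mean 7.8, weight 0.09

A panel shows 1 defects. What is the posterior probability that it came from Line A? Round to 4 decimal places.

Apply Bayes' rule: the posterior for each component is proportional to its prior times its likelihood at x.
Evaluate each component's likelihood at the observed value:
  f_A = e^(−2.6)·2.6^1/1! = 0.193111
  f_B = e^(−6.2)·6.2^1/1! = 0.0125825
  f_C = e^(−7.8)·7.8^1/1! = 0.00319593
Unnormalised posteriors:
  w_A·f_A = 0.54 × 0.193111 = 0.10428
  w_B·f_B = 0.37 × 0.0125825 = 0.00465551
  w_C·f_C = 0.09 × 0.00319593 = 0.000287634
Normaliser: 0.10428 + 0.00465551 + 0.000287634 = 0.109223
So the posterior for Line A is 0.10428 / 0.109223 ≈ 0.9547.

0.9547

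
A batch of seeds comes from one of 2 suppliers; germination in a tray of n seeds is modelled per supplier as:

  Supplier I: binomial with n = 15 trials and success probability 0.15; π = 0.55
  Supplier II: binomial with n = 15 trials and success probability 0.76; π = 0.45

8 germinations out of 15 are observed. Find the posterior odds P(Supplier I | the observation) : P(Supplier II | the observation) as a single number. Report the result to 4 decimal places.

Posterior odds = (π_i f_i(x)) / (π_j f_j(x)); the normalising sum cancels.
Binomial probabilities:
  p_I = 0.000528702
  p_II = 0.03285
Odds = (0.55/0.45) × (0.000528702/0.03285) = 1.22222 × 0.0160944 ≈ 0.0197

0.0197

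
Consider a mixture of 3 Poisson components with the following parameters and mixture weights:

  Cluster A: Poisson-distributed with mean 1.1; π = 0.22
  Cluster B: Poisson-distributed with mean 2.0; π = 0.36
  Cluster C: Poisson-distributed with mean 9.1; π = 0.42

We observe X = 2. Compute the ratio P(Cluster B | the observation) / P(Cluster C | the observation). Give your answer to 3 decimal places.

50.179

Posterior odds = (w_i f_i(x)) / (w_j f_j(x)); the normalising sum cancels.
Component likelihoods at x = 2:
  L_A = e^(−1.1)·1.1^2/2! = 0.201387
  L_B = e^(−2.0)·2.0^2/2! = 0.270671
  L_C = e^(−9.1)·9.1^2/2! = 0.00462352
Posterior odds = (w_B·L_B) / (w_C·L_C) = (0.36·0.270671) / (0.42·0.00462352) = 0.0974414 / 0.00194188 ≈ 50.179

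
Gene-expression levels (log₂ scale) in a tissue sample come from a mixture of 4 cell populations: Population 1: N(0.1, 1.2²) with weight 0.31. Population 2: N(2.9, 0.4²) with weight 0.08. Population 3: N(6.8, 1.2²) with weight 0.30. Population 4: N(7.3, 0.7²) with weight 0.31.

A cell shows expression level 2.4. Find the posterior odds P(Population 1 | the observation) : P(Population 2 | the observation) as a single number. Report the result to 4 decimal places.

0.4495

The posterior odds equal the prior odds times the likelihood ratio: (P(Z=i)/P(Z=j))·(f_i(x)/f_j(x)).
Normal densities:
  f_1 = 0.0529681
  f_2 = 0.456623
  f_3 = 0.000400226
  f_4 = 1.30496e-11
Posterior odds = (P(Z=1)·f_1) / (P(Z=2)·f_2) = (0.31·0.0529681) / (0.08·0.456623) = 0.0164201 / 0.0365298 ≈ 0.4495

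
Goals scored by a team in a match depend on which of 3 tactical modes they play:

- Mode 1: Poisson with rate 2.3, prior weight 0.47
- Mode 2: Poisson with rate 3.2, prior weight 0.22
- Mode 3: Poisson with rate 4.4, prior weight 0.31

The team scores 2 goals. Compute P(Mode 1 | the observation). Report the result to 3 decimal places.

0.601

The responsibility of component k is P(Z=k) f_k(x) divided by Σ_j P(Z=j) f_j(x).
Component likelihoods at x = 2 goals:
  L_1 = e^(−2.3)·2.3^2/2! = 0.265185
  L_2 = e^(−3.2)·3.2^2/2! = 0.208702
  L_3 = e^(−4.4)·4.4^2/2! = 0.118845
Prior × likelihood for each component:
  P(Z=1)·L_1 = 0.47 × 0.265185 = 0.124637
  P(Z=2)·L_2 = 0.22 × 0.208702 = 0.0459145
  P(Z=3)·L_3 = 0.31 × 0.118845 = 0.0368418
Sum: 0.124637 + 0.0459145 + 0.0368418 = 0.207393
Responsibility of Mode 1: 0.124637 / 0.207393 ≈ 0.601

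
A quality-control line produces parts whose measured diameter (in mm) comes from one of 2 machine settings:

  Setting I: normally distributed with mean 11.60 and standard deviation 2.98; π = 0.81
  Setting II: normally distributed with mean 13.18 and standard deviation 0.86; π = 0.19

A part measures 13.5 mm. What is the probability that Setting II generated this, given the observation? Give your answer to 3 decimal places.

Posterior ∝ prior × likelihood, so P(k | x) ∝ π_k f_k(x); normalise over all components.
Evaluate each component's likelihood at the observed value:
  f_I = (1/(2.98·√(2π)))·exp(−(13.5−11.60)²/(2·2.98²)) = 0.133873·exp(-0.20326) = 0.10925
  f_II = (1/(0.86·√(2π)))·exp(−(13.5−13.18)²/(2·0.86²)) = 0.463886·exp(-0.06923) = 0.432859
Prior × likelihood for each component:
  π_I·f_I = 0.81 × 0.10925 = 0.0884923
  π_II·f_II = 0.19 × 0.432859 = 0.0822433
Sum: 0.0884923 + 0.0822433 = 0.170736
P(Setting II | data) ≈ 0.482

0.482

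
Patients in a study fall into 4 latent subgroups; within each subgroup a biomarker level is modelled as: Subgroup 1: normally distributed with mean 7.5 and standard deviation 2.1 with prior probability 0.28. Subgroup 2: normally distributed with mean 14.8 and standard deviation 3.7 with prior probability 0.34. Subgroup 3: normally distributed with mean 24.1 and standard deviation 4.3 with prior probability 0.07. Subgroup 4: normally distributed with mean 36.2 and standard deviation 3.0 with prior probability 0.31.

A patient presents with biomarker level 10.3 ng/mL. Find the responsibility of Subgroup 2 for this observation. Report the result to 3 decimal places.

0.444

Apply Bayes' rule: the posterior for each component is proportional to its prior times its likelihood at x.
Normal densities:
  L_1 = 0.0781
  L_2 = 0.0514645
  L_3 = 0.000538155
  L_4 = 8.6864e-18
Weight by the priors:
  π_1·L_1 = 0.28 × 0.0781 = 0.021868
  π_2·L_2 = 0.34 × 0.0514645 = 0.0174979
  π_3·L_3 = 0.07 × 0.000538155 = 3.76708e-05
  π_4·L_4 = 0.31 × 8.6864e-18 = 2.69278e-18
Sum: 0.021868 + 0.0174979 + 3.76708e-05 + 2.69278e-18 = 0.0394036
P(Subgroup 2 | the observation) ≈ 0.444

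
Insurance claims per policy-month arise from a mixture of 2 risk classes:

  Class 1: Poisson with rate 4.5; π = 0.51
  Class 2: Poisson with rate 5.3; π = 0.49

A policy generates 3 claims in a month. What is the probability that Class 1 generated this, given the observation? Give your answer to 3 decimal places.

0.586

Apply Bayes' rule: the posterior for each component is proportional to its prior times its likelihood at x.
Evaluate each component's likelihood at the observed value:
  p_1 = 0.168718
  p_2 = 0.123856
Unnormalised posteriors:
  P(Z=1)·p_1 = 0.51 × 0.168718 = 0.0860461
  P(Z=2)·p_2 = 0.49 × 0.123856 = 0.0606892
Denominator: 0.0860461 + 0.0606892 = 0.146735
P(Class 1 | the observation) ≈ 0.586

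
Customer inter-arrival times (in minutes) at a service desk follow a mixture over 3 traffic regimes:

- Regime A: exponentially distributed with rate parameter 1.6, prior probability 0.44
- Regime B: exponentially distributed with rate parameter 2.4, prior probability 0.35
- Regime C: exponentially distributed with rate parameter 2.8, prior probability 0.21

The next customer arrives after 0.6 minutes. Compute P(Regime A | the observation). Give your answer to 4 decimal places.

0.4662

Apply Bayes' rule: the posterior for each component is proportional to its prior times its likelihood at x.
Component likelihoods at x = 0.6 minutes:
  L_A = 1.6·e^(−1.6·0.6) = 1.6·e^(−0.9600) = 0.612629
  L_B = 2.4·e^(−2.4·0.6) = 2.4·e^(−1.4400) = 0.568627
  L_C = 2.8·e^(−2.8·0.6) = 2.8·e^(−1.6800) = 0.521847
Unnormalised posteriors:
  P(Z=A)·L_A = 0.44 × 0.612629 = 0.269557
  P(Z=B)·L_B = 0.35 × 0.568627 = 0.199019
  P(Z=C)·L_C = 0.21 × 0.521847 = 0.109588
Denominator: 0.269557 + 0.199019 + 0.109588 = 0.578164
So the posterior for Regime A is 0.269557 / 0.578164 ≈ 0.4662.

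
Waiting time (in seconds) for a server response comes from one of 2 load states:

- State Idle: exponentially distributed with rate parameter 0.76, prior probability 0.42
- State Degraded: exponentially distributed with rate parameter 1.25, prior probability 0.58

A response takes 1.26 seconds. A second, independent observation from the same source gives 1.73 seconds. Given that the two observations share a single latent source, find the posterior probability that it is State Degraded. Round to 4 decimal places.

By Bayes' theorem, P(k | x) = π_k f_k(x) / Σ_j π_j f_j(x).
Since both observations come from the same component, the likelihood for component k is f_k(x₁)·f_k(x₂).
  L_Idle = [0.76·e^(−0.76·1.26) = 0.76·e^(−0.9576) = 0.291698] × [0.204081] = 0.0595301
  L_Degraded = [1.25·e^(−1.25·1.26) = 1.25·e^(−1.5750) = 0.258759] × [0.143796] = 0.0372087
Unnormalised posteriors:
  π_Idle·L_Idle = 0.42 × 0.0595301 = 0.0250026
  π_Degraded·L_Degraded = 0.58 × 0.0372087 = 0.021581
Sum: 0.0250026 + 0.021581 = 0.0465837
P(State Degraded | data) = 0.021581 / 0.0465837 ≈ 0.4633

0.4633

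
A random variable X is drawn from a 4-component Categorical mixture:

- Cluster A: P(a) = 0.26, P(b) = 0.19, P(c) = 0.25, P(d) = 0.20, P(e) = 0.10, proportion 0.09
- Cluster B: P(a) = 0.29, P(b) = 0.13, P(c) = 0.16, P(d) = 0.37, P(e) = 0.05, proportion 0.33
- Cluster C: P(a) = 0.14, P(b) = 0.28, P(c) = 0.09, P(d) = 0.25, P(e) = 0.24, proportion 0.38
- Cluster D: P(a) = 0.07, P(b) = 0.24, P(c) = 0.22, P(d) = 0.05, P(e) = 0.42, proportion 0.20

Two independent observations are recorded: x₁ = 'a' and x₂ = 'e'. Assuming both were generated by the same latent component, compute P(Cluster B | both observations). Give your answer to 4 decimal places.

Apply Bayes' rule: the posterior for each component is proportional to its prior times its likelihood at x.
Since both observations come from the same component, the likelihood for component k is f_k(x₁)·f_k(x₂).
  p_A = [0.26] × [0.1] = 0.026
  p_B = [0.29] × [0.05] = 0.0145
  p_C = [0.14] × [0.24] = 0.0336
  p_D = [0.07] × [0.42] = 0.0294
Weight by the priors:
  w_A·p_A = 0.09 × 0.026 = 0.00234
  w_B·p_B = 0.33 × 0.0145 = 0.004785
  w_C·p_C = 0.38 × 0.0336 = 0.012768
  w_D·p_D = 0.20 × 0.0294 = 0.00588
Denominator: 0.00234 + 0.004785 + 0.012768 + 0.00588 = 0.025773
So the posterior for Cluster B is 0.004785 / 0.025773 ≈ 0.1857.

0.1857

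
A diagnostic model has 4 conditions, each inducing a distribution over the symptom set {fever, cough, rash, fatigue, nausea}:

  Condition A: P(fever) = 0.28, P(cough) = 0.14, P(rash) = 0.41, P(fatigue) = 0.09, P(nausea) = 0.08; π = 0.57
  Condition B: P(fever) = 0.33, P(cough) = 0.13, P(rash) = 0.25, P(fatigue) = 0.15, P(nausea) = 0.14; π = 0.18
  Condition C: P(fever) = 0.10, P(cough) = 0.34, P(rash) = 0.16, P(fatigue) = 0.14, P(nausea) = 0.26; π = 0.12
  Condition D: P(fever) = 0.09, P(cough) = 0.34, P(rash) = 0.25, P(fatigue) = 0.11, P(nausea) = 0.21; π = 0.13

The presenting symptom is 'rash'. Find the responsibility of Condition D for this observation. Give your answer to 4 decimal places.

Apply Bayes' rule: the posterior for each component is proportional to its prior times its likelihood at x.
Component likelihoods at x = 'rash':
  L_A = 0.41
  L_B = 0.25
  L_C = 0.16
  L_D = 0.25
Multiply by the mixture weights:
  π_A·L_A = 0.57 × 0.41 = 0.2337
  π_B·L_B = 0.18 × 0.25 = 0.045
  π_C·L_C = 0.12 × 0.16 = 0.0192
  π_D·L_D = 0.13 × 0.25 = 0.0325
Sum: 0.2337 + 0.045 + 0.0192 + 0.0325 = 0.3304
So the posterior for Condition D is 0.0325 / 0.3304 ≈ 0.0984.

0.0984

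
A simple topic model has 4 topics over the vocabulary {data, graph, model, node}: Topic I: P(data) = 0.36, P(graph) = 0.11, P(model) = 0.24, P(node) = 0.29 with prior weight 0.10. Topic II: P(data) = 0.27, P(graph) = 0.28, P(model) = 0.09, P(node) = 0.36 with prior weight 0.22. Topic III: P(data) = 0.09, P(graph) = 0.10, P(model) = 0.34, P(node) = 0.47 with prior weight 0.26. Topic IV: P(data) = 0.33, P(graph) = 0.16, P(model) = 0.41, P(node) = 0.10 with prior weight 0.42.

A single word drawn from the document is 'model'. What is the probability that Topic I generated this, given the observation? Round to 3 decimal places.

Apply Bayes' rule: the posterior for each component is proportional to its prior times its likelihood at x.
Evaluate each component's likelihood at the observed value:
  p_I = P(model | comp) = 0.24
  p_II = P(model | comp) = 0.09
  p_III = P(model | comp) = 0.34
  p_IV = P(model | comp) = 0.41
Multiply by the mixture weights:
  π_I·p_I = 0.10 × 0.24 = 0.024
  π_II·p_II = 0.22 × 0.09 = 0.0198
  π_III·p_III = 0.26 × 0.34 = 0.0884
  π_IV·p_IV = 0.42 × 0.41 = 0.1722
Denominator: 0.024 + 0.0198 + 0.0884 + 0.1722 = 0.3044
P(Topic I | data) = 0.024 / 0.3044 ≈ 0.079

0.079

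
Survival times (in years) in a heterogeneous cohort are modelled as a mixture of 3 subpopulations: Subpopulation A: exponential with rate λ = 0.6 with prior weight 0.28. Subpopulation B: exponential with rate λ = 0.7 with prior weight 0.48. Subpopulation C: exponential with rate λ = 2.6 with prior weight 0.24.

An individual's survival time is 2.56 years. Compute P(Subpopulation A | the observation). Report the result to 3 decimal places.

0.389

Apply Bayes' rule: the posterior for each component is proportional to its prior times its likelihood at x.
Evaluate each component's likelihood at the observed value:
  p_A = 0.6·e^(−0.6·2.56) = 0.6·e^(−1.5360) = 0.129144
  p_B = 0.7·e^(−0.7·2.56) = 0.7·e^(−1.7920) = 0.116639
  p_C = 2.6·e^(−2.6·2.56) = 2.6·e^(−6.6560) = 0.00334433
Prior × likelihood for each component:
  w_A·p_A = 0.28 × 0.129144 = 0.0361604
  w_B·p_B = 0.48 × 0.116639 = 0.0559865
  w_C·p_C = 0.24 × 0.00334433 = 0.000802639
Marginal: 0.0361604 + 0.0559865 + 0.000802639 = 0.0929495
P(Subpopulation A | x) = 0.0361604 / 0.0929495 ≈ 0.389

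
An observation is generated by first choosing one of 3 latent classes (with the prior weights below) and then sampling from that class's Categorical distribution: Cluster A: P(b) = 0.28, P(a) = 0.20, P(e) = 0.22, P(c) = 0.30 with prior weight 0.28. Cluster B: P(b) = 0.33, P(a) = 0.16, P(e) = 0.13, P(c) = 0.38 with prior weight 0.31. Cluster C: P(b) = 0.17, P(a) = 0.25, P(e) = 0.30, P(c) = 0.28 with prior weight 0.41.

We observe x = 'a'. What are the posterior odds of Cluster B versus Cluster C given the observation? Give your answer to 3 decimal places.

The posterior odds equal the prior odds times the likelihood ratio: (π_i/π_j)·(f_i(x)/f_j(x)).
Evaluate each component's likelihood at the observed value:
  p_A = 0.2
  p_B = 0.16
  p_C = 0.25
0.0496 / 0.1025 ≈ 0.484

0.484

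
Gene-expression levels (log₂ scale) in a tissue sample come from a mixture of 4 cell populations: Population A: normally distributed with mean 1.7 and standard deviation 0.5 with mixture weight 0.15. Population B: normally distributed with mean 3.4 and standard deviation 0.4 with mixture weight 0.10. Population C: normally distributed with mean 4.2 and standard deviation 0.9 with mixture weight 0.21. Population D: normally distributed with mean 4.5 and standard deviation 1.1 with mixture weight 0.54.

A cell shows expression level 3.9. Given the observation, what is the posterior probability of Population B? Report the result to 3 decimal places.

The responsibility of component k is π_k f_k(x) divided by Σ_j π_j f_j(x).
Component likelihoods at x = 3.9:
  L_A = (1/(0.5·√(2π)))·exp(−(3.9−1.7)²/(2·0.5²)) = 0.797885·exp(-9.68000) = 4.98849e-05
  L_B = (1/(0.4·√(2π)))·exp(−(3.9−3.4)²/(2·0.4²)) = 0.997356·exp(-0.78125) = 0.456623
  L_C = (1/(0.9·√(2π)))·exp(−(3.9−4.2)²/(2·0.9²)) = 0.443269·exp(-0.05556) = 0.419315
  L_D = (1/(1.1·√(2π)))·exp(−(3.9−4.5)²/(2·1.1²)) = 0.362675·exp(-0.14876) = 0.312544
Prior × likelihood for each component:
  π_A·L_A = 0.15 × 4.98849e-05 = 7.48274e-06
  π_B·L_B = 0.10 × 0.456623 = 0.0456623
  π_C·L_C = 0.21 × 0.419315 = 0.0880561
  π_D·L_D = 0.54 × 0.312544 = 0.168774
Normaliser: 7.48274e-06 + 0.0456623 + 0.0880561 + 0.168774 = 0.3025
P(Population B | the observation) = 0.0456623 / 0.3025 ≈ 0.151

0.151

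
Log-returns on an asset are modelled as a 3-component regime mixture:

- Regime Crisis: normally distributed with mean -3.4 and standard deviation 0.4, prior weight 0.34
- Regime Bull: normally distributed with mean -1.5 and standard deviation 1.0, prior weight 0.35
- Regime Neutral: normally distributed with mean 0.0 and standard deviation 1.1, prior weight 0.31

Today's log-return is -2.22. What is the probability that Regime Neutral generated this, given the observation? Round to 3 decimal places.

Apply Bayes' rule: the posterior for each component is proportional to its prior times its likelihood at x.
Evaluate each component's likelihood at the observed value:
  L_Crisis = 0.0128566
  L_Bull = 0.307851
  L_Neutral = 0.0473221
Prior × likelihood for each component:
  π_Crisis·L_Crisis = 0.34 × 0.0128566 = 0.00437124
  π_Bull·L_Bull = 0.35 × 0.307851 = 0.107748
  π_Neutral·L_Neutral = 0.31 × 0.0473221 = 0.0146699
Marginal: 0.00437124 + 0.107748 + 0.0146699 = 0.126789
So the posterior for Regime Neutral is 0.0146699 / 0.126789 ≈ 0.116.

0.116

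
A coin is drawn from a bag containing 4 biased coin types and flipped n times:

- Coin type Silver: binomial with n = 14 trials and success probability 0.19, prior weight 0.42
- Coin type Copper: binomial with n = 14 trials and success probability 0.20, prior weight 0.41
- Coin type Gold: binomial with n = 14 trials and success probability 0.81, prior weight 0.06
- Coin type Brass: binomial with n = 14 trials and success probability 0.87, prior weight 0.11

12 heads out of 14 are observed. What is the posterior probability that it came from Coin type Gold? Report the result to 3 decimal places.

Posterior ∝ prior × likelihood, so P(k | x) ∝ π_k f_k(x); normalise over all components.
Evaluate each component's likelihood at the observed value:
  f_Silver = 1.32146e-07
  f_Copper = 2.38551e-07
  f_Gold = 0.262041
  f_Brass = 0.289174
Unnormalised posteriors:
  π_Silver·f_Silver = 0.42 × 1.32146e-07 = 5.55014e-08
  π_Copper·f_Copper = 0.41 × 2.38551e-07 = 9.78059e-08
  π_Gold·f_Gold = 0.06 × 0.262041 = 0.0157224
  π_Brass·f_Brass = 0.11 × 0.289174 = 0.0318091
Evidence: 5.55014e-08 + 9.78059e-08 + 0.0157224 + 0.0318091 = 0.0475317
P(Coin type Gold | x) ≈ 0.331

0.331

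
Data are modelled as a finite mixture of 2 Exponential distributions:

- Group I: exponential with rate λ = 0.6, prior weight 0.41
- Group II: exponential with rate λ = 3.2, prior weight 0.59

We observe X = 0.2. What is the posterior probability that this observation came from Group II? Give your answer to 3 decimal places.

The responsibility of component k is π_k f_k(x) divided by Σ_j π_j f_j(x).
Component likelihoods at x = 0.2:
  p_I = 0.6·e^(−0.6·0.2) = 0.6·e^(−0.1200) = 0.532152
  p_II = 3.2·e^(−3.2·0.2) = 3.2·e^(−0.6400) = 1.68734
Prior × likelihood for each component:
  π_I·p_I = 0.41 × 0.532152 = 0.218182
  π_II·p_II = 0.59 × 1.68734 = 0.995528
Marginal: 0.218182 + 0.995528 = 1.21371
So the posterior for Group II is 0.995528 / 1.21371 ≈ 0.820.

0.820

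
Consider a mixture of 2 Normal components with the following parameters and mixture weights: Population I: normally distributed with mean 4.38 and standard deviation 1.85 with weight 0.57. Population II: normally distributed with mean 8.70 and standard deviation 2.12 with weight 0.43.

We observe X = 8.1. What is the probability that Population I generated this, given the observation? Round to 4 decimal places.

0.1731

The responsibility of component k is π_k f_k(x) divided by Σ_j π_j f_j(x).
Evaluate each component's likelihood at the observed value:
  p_I = (1/(1.85·√(2π)))·exp(−(8.1−4.38)²/(2·1.85²)) = 0.215644·exp(-2.02168) = 0.0285584
  p_II = (1/(2.12·√(2π)))·exp(−(8.1−8.70)²/(2·2.12²)) = 0.188180·exp(-0.04005) = 0.180793
Prior × likelihood for each component:
  π_I·p_I = 0.57 × 0.0285584 = 0.0162783
  π_II·p_II = 0.43 × 0.180793 = 0.0777408
Sum: 0.0162783 + 0.0777408 = 0.0940191
P(Population I | the observation) ≈ 0.1731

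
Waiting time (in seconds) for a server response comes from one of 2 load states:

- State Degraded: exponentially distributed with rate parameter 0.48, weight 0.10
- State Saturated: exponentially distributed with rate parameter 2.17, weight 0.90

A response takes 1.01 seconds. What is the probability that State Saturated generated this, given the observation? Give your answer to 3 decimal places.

0.881

P(component k | x) = w_k·f_k(x) / marginal(x), where marginal(x) = Σ_j w_j·f_j(x).
Exponential densities:
  f_Degraded = 0.48·e^(−0.48·1.01) = 0.48·e^(−0.4848) = 0.295594
  f_Saturated = 2.17·e^(−2.17·1.01) = 2.17·e^(−2.1917) = 0.242447
Prior × likelihood for each component:
  w_Degraded·f_Degraded = 0.10 × 0.295594 = 0.0295594
  w_Saturated·f_Saturated = 0.90 × 0.242447 = 0.218202
Marginal: 0.0295594 + 0.218202 = 0.247762
Responsibility of State Saturated: 0.218202 / 0.247762 ≈ 0.881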